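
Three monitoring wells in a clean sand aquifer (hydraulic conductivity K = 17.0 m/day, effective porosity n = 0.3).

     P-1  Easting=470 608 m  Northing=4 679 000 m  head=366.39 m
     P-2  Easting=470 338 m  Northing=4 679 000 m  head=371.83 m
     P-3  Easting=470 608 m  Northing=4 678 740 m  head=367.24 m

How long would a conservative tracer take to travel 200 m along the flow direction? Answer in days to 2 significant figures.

∂h/∂x = (371.83 − 366.39) / (470338 − 470608) = -0.02015
∂h/∂y = (367.24 − 366.39) / (4678740 − 4679000) = -0.003269
|∇h| = √(-0.02015² + -0.003269²) = 0.02041
Seepage velocity v = K·i/n = 17.0 × 0.02041 / 0.3 = 1.157 m/day.
t = 200 / 1.157 = 172.9 days.

170 days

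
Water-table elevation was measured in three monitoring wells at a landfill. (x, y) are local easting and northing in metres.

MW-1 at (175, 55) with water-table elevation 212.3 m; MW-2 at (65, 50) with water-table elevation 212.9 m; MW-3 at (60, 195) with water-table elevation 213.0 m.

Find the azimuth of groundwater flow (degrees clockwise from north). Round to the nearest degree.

095°

Taking MW-1 as reference: MW-2−MW-1 = (-110, -5, +0.6); MW-3−MW-1 = (-115, 140, +0.7).
Solve a·Δx + b·Δy = Δh: det = (-110)·140 − (-115)·(-5) = -15975.
∂h/∂x = [(+0.6)·140 − (+0.7)·(-5)] / -15975 = -0.005477
∂h/∂y = [(-110)·(+0.7) − (-115)·(+0.6)] / -15975 = +0.0005008
Flow direction (−∇h) has components (+0.005477 E, -0.0005008 N).
Azimuth = atan2(E, N) = atan2(+0.005477, -0.0005008) = 95.2° ≈ 095°.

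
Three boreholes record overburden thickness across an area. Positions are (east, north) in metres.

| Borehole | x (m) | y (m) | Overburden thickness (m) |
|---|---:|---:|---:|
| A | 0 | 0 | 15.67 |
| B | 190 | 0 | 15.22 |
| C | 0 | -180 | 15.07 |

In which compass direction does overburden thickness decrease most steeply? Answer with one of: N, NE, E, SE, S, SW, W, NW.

∂d/∂x = (15.22 − 15.67) / (190 − 0) = -0.002368
∂d/∂y = (15.07 − 15.67) / (-180 − 0) = +0.003333
Steepest decrease is along −∇f = (+0.002368 E, -0.003333 N) → southeast.

SE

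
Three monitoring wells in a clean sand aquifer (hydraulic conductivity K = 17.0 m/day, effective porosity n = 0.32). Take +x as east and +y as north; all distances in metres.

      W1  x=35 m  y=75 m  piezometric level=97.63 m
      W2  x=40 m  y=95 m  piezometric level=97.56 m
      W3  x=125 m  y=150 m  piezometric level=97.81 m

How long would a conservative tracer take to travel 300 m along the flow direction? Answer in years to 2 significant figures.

1.9 years

Differences from W1: to W2 (Δx, Δy, Δh) = (5, 20, -0.07); to W3 = (90, 75, +0.18).
Determinant of the coordinate differences = 5·75 − 90·20 = -1425.
∂h/∂x = [(-0.07)·75 − (+0.18)·20] / -1425 = +0.006211
∂h/∂y = [5·(+0.18) − 90·(-0.07)] / -1425 = -0.005053
|∇h| = √(0.006211² + -0.005053²) = 0.008007
Seepage velocity v = K·i/n = 17.0 × 0.008007 / 0.32 = 0.4254 m/day.
t = 300 / 0.4254 = 705.2 days = 1.93 years.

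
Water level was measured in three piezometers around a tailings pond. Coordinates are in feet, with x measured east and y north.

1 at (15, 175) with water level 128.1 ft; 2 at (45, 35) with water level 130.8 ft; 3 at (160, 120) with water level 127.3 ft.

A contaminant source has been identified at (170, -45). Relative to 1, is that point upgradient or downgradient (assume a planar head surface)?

upgradient

With h = a·x + b·y + c and 1 as origin, the differences give:
  30·a + (-140)·b = +2.7
  145·a + (-55)·b = -0.8
Eliminate b (×(-55) and ×(-140), subtract): 18650·a = -260.50 → a = ∂h/∂x = -0.01397
Back-substitute: b = ∂h/∂y = -0.02228.
Head at (170, -45) = 128.1 + (-0.01397)·(155) + (-0.02228)·(-220) = 130.84 ft.
That is higher than the 128.1 ft at 1, so the point is upgradient.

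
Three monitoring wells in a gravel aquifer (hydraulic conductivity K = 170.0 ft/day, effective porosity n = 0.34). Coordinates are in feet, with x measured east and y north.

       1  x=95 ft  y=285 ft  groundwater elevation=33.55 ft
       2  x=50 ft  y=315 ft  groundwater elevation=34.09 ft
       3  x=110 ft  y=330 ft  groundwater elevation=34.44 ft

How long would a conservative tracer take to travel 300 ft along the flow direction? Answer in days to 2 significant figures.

Taking 1 as reference: 2−1 = (-45, 30, +0.54); 3−1 = (15, 45, +0.89).
Determinant of the coordinate differences = (-45)·45 − 15·30 = -2475.
∂h/∂x = [(+0.54)·45 − (+0.89)·30] / -2475 = +0.0009697
∂h/∂y = [(-45)·(+0.89) − 15·(+0.54)] / -2475 = +0.01945
|∇h| = √(0.0009697² + 0.01945²) = 0.01947
Seepage velocity v = K·i/n = 170.0 × 0.01947 / 0.34 = 9.735 ft/day.
t = 300 / 9.735 = 30.82 days.

31 days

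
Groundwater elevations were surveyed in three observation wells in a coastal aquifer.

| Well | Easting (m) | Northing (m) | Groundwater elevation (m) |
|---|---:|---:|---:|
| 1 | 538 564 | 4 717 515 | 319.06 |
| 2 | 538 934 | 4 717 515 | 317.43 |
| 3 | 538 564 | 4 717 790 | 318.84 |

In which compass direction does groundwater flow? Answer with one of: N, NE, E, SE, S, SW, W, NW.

∂h/∂x = (317.43 − 319.06) / (538934 − 538564) = -0.004405
∂h/∂y = (318.84 − 319.06) / (4717790 − 4717515) = -0.0008000
Flow = −∇h = (+0.004405 east, +0.0008000 north), which points east.

E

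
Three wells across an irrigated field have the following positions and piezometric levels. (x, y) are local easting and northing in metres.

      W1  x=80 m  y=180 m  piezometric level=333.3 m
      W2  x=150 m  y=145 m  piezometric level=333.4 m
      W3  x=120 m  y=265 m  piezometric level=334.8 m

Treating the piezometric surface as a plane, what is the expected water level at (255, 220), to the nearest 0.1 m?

335.3 m

Differences from W1: to W2 (Δx, Δy, Δh) = (70, -35, +0.1); to W3 = (40, 85, +1.5).
Determinant of the coordinate differences = 70·85 − 40·(-35) = 7350.
∂h/∂x = [(+0.1)·85 − (+1.5)·(-35)] / 7350 = +0.008299
∂h/∂y = [70·(+1.5) − 40·(+0.1)] / 7350 = +0.01374
h(255, 220) = 333.3 + (+0.008299)·(175) + (+0.01374)·(40) = 333.3 +1.452 +0.550 = 335.302 m.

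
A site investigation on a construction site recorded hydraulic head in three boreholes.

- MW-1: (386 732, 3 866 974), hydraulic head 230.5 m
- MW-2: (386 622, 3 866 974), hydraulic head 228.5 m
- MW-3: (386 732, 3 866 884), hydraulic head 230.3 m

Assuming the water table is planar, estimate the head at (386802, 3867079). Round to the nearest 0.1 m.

∂h/∂x = (228.5 − 230.5) / (386622 − 386732) = +0.01818
∂h/∂y = (230.3 − 230.5) / (3866884 − 3866974) = +0.002222
h(386802, 3867079) = 230.5 + (+0.01818)·(70) + (+0.002222)·(105) = 230.5 +1.273 +0.233 = 232.006 m.

232.0 m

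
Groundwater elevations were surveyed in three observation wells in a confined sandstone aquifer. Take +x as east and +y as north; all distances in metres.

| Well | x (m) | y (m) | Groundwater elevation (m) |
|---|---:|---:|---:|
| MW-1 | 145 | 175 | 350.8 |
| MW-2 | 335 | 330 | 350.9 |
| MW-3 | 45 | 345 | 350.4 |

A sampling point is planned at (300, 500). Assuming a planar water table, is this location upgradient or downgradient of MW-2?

Differences from MW-1: to MW-2 (Δx, Δy, Δh) = (190, 155, +0.1); to MW-3 = (-100, 170, -0.4).
Determinant of the coordinate differences = 190·170 − (-100)·155 = 47800.
∂h/∂x = [(+0.1)·170 − (-0.4)·155] / 47800 = +0.001653
∂h/∂y = [190·(-0.4) − (-100)·(+0.1)] / 47800 = -0.001381
Head at (300, 500) = 350.8 + (+0.001653)·(155) + (-0.001381)·(325) = 350.61 m.
That is lower than the 350.9 m at MW-2, so the point is downgradient.

downgradient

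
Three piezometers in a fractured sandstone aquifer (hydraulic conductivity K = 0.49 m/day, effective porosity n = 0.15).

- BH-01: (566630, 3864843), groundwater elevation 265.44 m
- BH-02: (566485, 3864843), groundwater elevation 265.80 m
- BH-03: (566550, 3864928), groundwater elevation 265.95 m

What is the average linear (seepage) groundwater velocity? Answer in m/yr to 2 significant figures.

5.3 m/yr

Taking BH-01 as reference: BH-02−BH-01 = (-145, 0, +0.36); BH-03−BH-01 = (-80, 85, +0.51).
Solve a·Δx + b·Δy = Δh: det = (-145)·85 − (-80)·0 = -12325.
∂h/∂x = [(+0.36)·85 − (+0.51)·0] / -12325 = -0.002483
∂h/∂y = [(-145)·(+0.51) − (-80)·(+0.36)] / -12325 = +0.003663
|∇h| = √(-0.002483² + 0.003663²) = 0.004425
Seepage velocity v = K·i/n = 0.49 × 0.004425 / 0.15 = 0.01446 m/day = 5.282 m/yr.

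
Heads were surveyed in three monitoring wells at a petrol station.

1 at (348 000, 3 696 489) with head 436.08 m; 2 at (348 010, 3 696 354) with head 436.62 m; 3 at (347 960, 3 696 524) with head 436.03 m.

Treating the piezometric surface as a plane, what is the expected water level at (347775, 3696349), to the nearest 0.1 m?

Taking 1 as reference: 2−1 = (10, -135, +0.54); 3−1 = (-40, 35, -0.05).
Determinant of the coordinate differences = 10·35 − (-40)·(-135) = -5050.
∂h/∂x = [(+0.54)·35 − (-0.05)·(-135)] / -5050 = -0.002406
∂h/∂y = [10·(-0.05) − (-40)·(+0.54)] / -5050 = -0.004178
h(347775, 3696349) = 436.08 + (-0.002406)·(-225) + (-0.004178)·(-140) = 436.08 +0.541 +0.585 = 437.206 m.

437.2 m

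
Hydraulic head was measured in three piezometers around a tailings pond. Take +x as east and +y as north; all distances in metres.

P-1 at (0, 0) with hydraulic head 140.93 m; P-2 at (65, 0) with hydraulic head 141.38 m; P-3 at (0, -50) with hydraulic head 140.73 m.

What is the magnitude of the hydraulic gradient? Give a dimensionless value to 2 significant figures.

∂h/∂x = (141.38 − 140.93) / (65 − 0) = +0.006923
∂h/∂y = (140.73 − 140.93) / (-50 − 0) = +0.004000
|∇h| = √(0.006923² + 0.004000²) = 0.007995

0.0080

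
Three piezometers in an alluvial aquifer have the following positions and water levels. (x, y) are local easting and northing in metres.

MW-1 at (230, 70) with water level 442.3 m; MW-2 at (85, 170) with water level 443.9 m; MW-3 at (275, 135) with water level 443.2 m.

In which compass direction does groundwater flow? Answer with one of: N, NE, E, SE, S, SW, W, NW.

Three-point gradient (reference MW-1): Δ to MW-2 = (-145, 100, +1.6), Δ to MW-3 = (45, 65, +0.9).
∂h/∂x = -0.001005, ∂h/∂y = +0.01454 (det = -13925).
Flow = −∇h = (+0.001005 east, -0.01454 north), which points south.

S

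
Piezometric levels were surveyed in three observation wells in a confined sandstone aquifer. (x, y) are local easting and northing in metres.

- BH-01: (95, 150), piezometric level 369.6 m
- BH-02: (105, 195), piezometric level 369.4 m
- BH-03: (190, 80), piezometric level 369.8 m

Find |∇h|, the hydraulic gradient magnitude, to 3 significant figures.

0.00434

Differences from BH-01: to BH-02 (Δx, Δy, Δh) = (10, 45, -0.2); to BH-03 = (95, -70, +0.2).
Solve a·Δx + b·Δy = Δh: det = 10·(-70) − 95·45 = -4975.
∂h/∂x = [(-0.2)·(-70) − (+0.2)·45] / -4975 = -0.001005
∂h/∂y = [10·(+0.2) − 95·(-0.2)] / -4975 = -0.004221
|∇h| = √(-0.001005² + -0.004221²) = 0.004339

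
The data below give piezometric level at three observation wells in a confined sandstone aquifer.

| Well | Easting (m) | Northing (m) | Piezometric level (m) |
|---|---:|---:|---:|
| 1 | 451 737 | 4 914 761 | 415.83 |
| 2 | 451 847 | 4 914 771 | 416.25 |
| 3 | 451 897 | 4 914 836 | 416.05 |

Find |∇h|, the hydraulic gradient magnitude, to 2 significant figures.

Differences from 1: to 2 (Δx, Δy, Δh) = (110, 10, +0.42); to 3 = (160, 75, +0.22).
Determinant of the coordinate differences = 110·75 − 160·10 = 6650.
∂h/∂x = [(+0.42)·75 − (+0.22)·10] / 6650 = +0.004406
∂h/∂y = [110·(+0.22) − 160·(+0.42)] / 6650 = -0.006466
|∇h| = √(0.004406² + -0.006466²) = 0.007824

0.0078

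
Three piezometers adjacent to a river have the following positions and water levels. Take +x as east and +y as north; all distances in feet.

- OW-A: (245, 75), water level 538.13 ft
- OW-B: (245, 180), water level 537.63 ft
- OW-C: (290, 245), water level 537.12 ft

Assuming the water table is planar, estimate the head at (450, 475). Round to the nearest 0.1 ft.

Differences from OW-A: to OW-B (Δx, Δy, Δh) = (0, 105, -0.50); to OW-C = (45, 170, -1.01).
Determinant of the coordinate differences = 0·170 − 45·105 = -4725.
∂h/∂x = [(-0.50)·170 − (-1.01)·105] / -4725 = -0.004455
∂h/∂y = [0·(-1.01) − 45·(-0.50)] / -4725 = -0.004762
h(450, 475) = 538.13 + (-0.004455)·(205) + (-0.004762)·(400) = 538.13 -0.913 -1.905 = 535.312 ft.

535.3 ft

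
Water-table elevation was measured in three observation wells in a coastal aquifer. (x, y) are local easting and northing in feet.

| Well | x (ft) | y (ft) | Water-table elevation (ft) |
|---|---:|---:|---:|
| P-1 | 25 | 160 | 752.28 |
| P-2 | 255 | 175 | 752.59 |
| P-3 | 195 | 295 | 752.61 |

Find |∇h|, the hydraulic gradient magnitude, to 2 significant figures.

Differences from P-1: to P-2 (Δx, Δy, Δh) = (230, 15, +0.31); to P-3 = (170, 135, +0.33).
Determinant of the coordinate differences = 230·135 − 170·15 = 28500.
∂h/∂x = [(+0.31)·135 − (+0.33)·15] / 28500 = +0.001295
∂h/∂y = [230·(+0.33) − 170·(+0.31)] / 28500 = +0.0008140
|∇h| = √(0.001295² + 0.0008140²) = 0.00153

0.0015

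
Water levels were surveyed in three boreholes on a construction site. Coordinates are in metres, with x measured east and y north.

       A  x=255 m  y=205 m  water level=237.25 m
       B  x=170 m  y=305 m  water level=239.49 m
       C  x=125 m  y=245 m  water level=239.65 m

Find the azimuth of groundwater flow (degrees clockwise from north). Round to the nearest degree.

Differences from A: to B (Δx, Δy, Δh) = (-85, 100, +2.24); to C = (-130, 40, +2.40).
Determinant of the coordinate differences = (-85)·40 − (-130)·100 = 9600.
∂h/∂x = [(+2.24)·40 − (+2.40)·100] / 9600 = -0.01567
∂h/∂y = [(-85)·(+2.40) − (-130)·(+2.24)] / 9600 = +0.009083
Flow direction (−∇h) has components (+0.01567 E, -0.009083 N).
Azimuth = atan2(E, N) = atan2(+0.01567, -0.009083) = 120.1° ≈ 120°.

120°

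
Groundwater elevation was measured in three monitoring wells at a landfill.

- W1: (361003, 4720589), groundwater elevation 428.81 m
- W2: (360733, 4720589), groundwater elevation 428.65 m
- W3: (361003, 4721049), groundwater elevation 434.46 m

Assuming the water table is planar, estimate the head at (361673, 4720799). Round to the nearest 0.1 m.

431.8 m

∂h/∂x = (428.65 − 428.81) / (360733 − 361003) = +0.0005926
∂h/∂y = (434.46 − 428.81) / (4721049 − 4720589) = +0.01228
h(361673, 4720799) = 428.81 + (+0.0005926)·(670) + (+0.01228)·(210) = 428.81 +0.397 +2.579 = 431.786 m.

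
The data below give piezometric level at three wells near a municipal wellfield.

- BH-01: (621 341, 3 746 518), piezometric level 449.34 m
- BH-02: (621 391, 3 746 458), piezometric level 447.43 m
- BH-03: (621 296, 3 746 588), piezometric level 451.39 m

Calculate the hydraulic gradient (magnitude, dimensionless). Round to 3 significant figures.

0.0246

With h = a·x + b·y + c and BH-01 as origin, the differences give:
  50·a + (-60)·b = -1.91
  (-45)·a + 70·b = +2.05
Eliminate b (×70 and ×(-60), subtract): 800·a = -10.700 → a = ∂h/∂x = -0.01337
Back-substitute: b = ∂h/∂y = +0.02069.
|∇h| = √(-0.01337² + 0.02069²) = 0.02463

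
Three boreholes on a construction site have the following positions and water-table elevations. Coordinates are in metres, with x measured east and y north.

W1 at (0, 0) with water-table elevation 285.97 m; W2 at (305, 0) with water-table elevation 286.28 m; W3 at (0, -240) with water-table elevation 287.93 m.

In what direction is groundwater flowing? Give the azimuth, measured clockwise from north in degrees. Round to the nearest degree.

353°

∂h/∂x = (286.28 − 285.97) / (305 − 0) = +0.001016
∂h/∂y = (287.93 − 285.97) / (-240 − 0) = -0.008167
Flow direction (−∇h) has components (-0.001016 E, +0.008167 N).
Azimuth = atan2(E, N) = atan2(-0.001016, +0.008167) = 352.9° ≈ 353°.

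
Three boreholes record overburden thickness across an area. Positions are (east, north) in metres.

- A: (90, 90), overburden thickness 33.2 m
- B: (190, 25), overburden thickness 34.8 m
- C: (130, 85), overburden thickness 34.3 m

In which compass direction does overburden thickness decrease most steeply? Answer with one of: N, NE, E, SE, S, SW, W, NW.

With d = a·x + b·y + c and A as origin, the differences give:
  100·a + (-65)·b = +1.6
  40·a + (-5)·b = +1.1
Eliminate b (×(-5) and ×(-65), subtract): 2100·a = 63.50 → a = ∂d/∂x = +0.03024
Back-substitute: b = ∂d/∂y = +0.02190.
Steepest decrease is along −∇f = (-0.03024 E, -0.02190 N) → southwest.

SW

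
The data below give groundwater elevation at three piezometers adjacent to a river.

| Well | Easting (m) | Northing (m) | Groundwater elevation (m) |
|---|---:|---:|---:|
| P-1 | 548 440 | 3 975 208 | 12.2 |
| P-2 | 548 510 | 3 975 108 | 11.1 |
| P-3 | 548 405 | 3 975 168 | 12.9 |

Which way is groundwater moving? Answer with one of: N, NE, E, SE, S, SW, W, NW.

Differences from P-1: to P-2 (Δx, Δy, Δh) = (70, -100, -1.1); to P-3 = (-35, -40, +0.7).
Determinant of the coordinate differences = 70·(-40) − (-35)·(-100) = -6300.
∂h/∂x = [(-1.1)·(-40) − (+0.7)·(-100)] / -6300 = -0.01810
∂h/∂y = [70·(+0.7) − (-35)·(-1.1)] / -6300 = -0.001667
Flow = −∇h = (+0.01810 east, +0.001667 north), which points east.

E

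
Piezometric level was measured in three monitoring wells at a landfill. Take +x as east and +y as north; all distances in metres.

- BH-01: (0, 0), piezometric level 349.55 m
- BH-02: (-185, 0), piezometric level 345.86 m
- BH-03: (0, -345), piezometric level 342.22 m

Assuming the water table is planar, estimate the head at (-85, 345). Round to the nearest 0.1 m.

355.2 m

∂h/∂x = (345.86 − 349.55) / (-185 − 0) = +0.01995
∂h/∂y = (342.22 − 349.55) / (-345 − 0) = +0.02125
h(-85, 345) = 349.55 + (+0.01995)·(-85) + (+0.02125)·(345) = 349.55 -1.695 +7.330 = 355.185 m.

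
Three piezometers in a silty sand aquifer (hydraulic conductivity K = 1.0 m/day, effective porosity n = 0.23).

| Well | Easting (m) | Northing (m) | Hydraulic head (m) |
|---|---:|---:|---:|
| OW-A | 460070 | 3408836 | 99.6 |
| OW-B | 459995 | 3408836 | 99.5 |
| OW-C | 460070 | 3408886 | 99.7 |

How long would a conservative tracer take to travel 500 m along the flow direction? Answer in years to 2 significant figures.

130 years

∂h/∂x = (99.5 − 99.6) / (459995 − 460070) = +0.001333
∂h/∂y = (99.7 − 99.6) / (3408886 − 3408836) = +0.002000
|∇h| = √(0.001333² + 0.002000²) = 0.002404
Seepage velocity v = K·i/n = 1.0 × 0.002404 / 0.23 = 0.01045 m/day.
t = 500 / 0.01045 = 4.785e+04 days = 131 years.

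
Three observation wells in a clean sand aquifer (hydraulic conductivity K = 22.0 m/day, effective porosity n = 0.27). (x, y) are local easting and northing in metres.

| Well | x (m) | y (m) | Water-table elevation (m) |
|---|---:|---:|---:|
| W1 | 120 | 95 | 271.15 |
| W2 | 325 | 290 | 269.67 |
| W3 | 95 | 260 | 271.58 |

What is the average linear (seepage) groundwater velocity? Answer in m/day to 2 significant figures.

Taking W1 as reference: W2−W1 = (205, 195, -1.48); W3−W1 = (-25, 165, +0.43).
Determinant of the coordinate differences = 205·165 − (-25)·195 = 38700.
∂h/∂x = [(-1.48)·165 − (+0.43)·195] / 38700 = -0.008477
∂h/∂y = [205·(+0.43) − (-25)·(-1.48)] / 38700 = +0.001322
|∇h| = √(-0.008477² + 0.001322²) = 0.008579
Seepage velocity v = K·i/n = 22.0 × 0.008579 / 0.27 = 0.699 m/day.

0.70 m/day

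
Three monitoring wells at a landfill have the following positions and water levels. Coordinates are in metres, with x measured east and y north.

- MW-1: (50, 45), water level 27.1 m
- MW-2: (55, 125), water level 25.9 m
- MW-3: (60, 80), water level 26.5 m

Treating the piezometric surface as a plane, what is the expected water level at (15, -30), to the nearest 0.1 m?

Three-point gradient (reference MW-1): Δ to MW-2 = (5, 80, -1.2), Δ to MW-3 = (10, 35, -0.6).
∂h/∂x = -0.009600, ∂h/∂y = -0.01440 (det = -625).
h(15, -30) = 27.1 + (-0.009600)·(-35) + (-0.01440)·(-75) = 27.1 +0.336 +1.080 = 28.516 m.

28.5 m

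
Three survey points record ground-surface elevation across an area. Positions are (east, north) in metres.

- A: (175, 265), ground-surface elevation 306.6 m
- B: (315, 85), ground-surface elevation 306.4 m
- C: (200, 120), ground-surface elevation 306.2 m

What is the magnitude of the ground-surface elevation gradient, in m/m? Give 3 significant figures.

0.00422 m/m

Differences from A: to B (Δx, Δy, Δh) = (140, -180, -0.2); to C = (25, -145, -0.4).
Solve a·Δx + b·Δy = Δz: det = 140·(-145) − 25·(-180) = -15800.
∂z/∂x = [(-0.2)·(-145) − (-0.4)·(-180)] / -15800 = +0.002722
∂z/∂y = [140·(-0.4) − 25·(-0.2)] / -15800 = +0.003228
|∇f| = √(0.002722² + 0.003228²) = 0.004222 m/m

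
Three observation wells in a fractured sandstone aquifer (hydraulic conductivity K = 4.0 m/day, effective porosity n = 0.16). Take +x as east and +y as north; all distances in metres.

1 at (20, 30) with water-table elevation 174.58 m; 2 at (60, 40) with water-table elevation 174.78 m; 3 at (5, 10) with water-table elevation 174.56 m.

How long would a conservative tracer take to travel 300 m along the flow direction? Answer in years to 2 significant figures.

Differences from 1: to 2 (Δx, Δy, Δh) = (40, 10, +0.20); to 3 = (-15, -20, -0.02).
Determinant of the coordinate differences = 40·(-20) − (-15)·10 = -650.
∂h/∂x = [(+0.20)·(-20) − (-0.02)·10] / -650 = +0.005846
∂h/∂y = [40·(-0.02) − (-15)·(+0.20)] / -650 = -0.003385
|∇h| = √(0.005846² + -0.003385²) = 0.006755
Seepage velocity v = K·i/n = 4.0 × 0.006755 / 0.16 = 0.1689 m/day.
t = 300 / 0.1689 = 1776 days = 4.86 years.

4.9 years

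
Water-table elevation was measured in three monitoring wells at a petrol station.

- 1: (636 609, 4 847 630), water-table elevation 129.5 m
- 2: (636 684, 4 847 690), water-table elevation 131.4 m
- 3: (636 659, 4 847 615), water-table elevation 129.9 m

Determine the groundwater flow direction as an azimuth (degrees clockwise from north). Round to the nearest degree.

219°

Taking 1 as reference: 2−1 = (75, 60, +1.9); 3−1 = (50, -15, +0.4).
Solve a·Δx + b·Δy = Δh: det = 75·(-15) − 50·60 = -4125.
∂h/∂x = [(+1.9)·(-15) − (+0.4)·60] / -4125 = +0.01273
∂h/∂y = [75·(+0.4) − 50·(+1.9)] / -4125 = +0.01576
Flow direction (−∇h) has components (-0.01273 E, -0.01576 N).
Azimuth = atan2(E, N) = atan2(-0.01273, -0.01576) = 218.9° ≈ 219°.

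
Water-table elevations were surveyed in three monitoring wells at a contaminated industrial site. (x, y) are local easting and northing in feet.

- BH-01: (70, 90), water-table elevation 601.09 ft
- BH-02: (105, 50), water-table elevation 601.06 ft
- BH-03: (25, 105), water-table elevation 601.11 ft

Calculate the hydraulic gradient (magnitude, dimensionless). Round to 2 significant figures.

0.00058

Differences from BH-01: to BH-02 (Δx, Δy, Δh) = (35, -40, -0.03); to BH-03 = (-45, 15, +0.02).
Solve a·Δx + b·Δy = Δh: det = 35·15 − (-45)·(-40) = -1275.
∂h/∂x = [(-0.03)·15 − (+0.02)·(-40)] / -1275 = -0.0002745
∂h/∂y = [35·(+0.02) − (-45)·(-0.03)] / -1275 = +0.0005098
|∇h| = √(-0.0002745² + 0.0005098²) = 0.000579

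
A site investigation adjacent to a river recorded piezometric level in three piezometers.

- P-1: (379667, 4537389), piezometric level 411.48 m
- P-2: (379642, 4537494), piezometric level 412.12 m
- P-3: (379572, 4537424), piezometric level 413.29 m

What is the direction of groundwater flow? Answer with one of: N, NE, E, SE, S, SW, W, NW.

With h = a·x + b·y + c and P-1 as origin, the differences give:
  (-25)·a + 105·b = +0.64
  (-95)·a + 35·b = +1.81
Eliminate b (×35 and ×105, subtract): 9100·a = -167.650 → a = ∂h/∂x = -0.01842
Back-substitute: b = ∂h/∂y = +0.001709.
Flow = −∇h = (+0.01842 east, -0.001709 north), which points east.

E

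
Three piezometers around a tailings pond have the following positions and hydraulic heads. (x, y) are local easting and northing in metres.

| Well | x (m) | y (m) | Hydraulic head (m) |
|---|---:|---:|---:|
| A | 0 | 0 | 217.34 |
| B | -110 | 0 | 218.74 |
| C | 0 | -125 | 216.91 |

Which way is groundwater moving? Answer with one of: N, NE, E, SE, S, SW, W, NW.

∂h/∂x = (218.74 − 217.34) / (-110 − 0) = -0.01273
∂h/∂y = (216.91 − 217.34) / (-125 − 0) = +0.003440
Flow = −∇h = (+0.01273 east, -0.003440 north), which points east.

E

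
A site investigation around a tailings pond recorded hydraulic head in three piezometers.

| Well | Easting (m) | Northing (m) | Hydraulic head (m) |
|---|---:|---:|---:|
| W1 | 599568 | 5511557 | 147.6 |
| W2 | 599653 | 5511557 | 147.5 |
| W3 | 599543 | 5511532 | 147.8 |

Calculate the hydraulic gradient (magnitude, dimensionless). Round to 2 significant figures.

Differences from W1: to W2 (Δx, Δy, Δh) = (85, 0, -0.1); to W3 = (-25, -25, +0.2).
Solve a·Δx + b·Δy = Δh: det = 85·(-25) − (-25)·0 = -2125.
∂h/∂x = [(-0.1)·(-25) − (+0.2)·0] / -2125 = -0.001176
∂h/∂y = [85·(+0.2) − (-25)·(-0.1)] / -2125 = -0.006824
|∇h| = √(-0.001176² + -0.006824²) = 0.006925

0.0069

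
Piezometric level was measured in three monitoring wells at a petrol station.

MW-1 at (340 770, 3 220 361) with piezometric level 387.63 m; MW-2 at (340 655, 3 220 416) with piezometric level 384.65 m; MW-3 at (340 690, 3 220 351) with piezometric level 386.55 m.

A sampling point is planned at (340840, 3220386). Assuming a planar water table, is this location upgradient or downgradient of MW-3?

upgradient

With h = a·x + b·y + c and MW-1 as origin, the differences give:
  (-115)·a + 55·b = -2.98
  (-80)·a + (-10)·b = -1.08
Eliminate b (×(-10) and ×55, subtract): 5550·a = 89.200 → a = ∂h/∂x = +0.01607
Back-substitute: b = ∂h/∂y = -0.02058.
Head at (340840, 3220386) = 387.63 + (+0.01607)·(70) + (-0.02058)·(25) = 388.24 m.
That is higher than the 386.55 m at MW-3, so the point is upgradient.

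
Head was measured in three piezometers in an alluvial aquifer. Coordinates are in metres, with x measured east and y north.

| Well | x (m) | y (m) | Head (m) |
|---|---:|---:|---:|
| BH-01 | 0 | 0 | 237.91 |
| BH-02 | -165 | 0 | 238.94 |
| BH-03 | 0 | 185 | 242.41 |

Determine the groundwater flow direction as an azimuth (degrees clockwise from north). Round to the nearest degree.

166°

∂h/∂x = (238.94 − 237.91) / (-165 − 0) = -0.006242
∂h/∂y = (242.41 − 237.91) / (185 − 0) = +0.02432
Flow direction (−∇h) has components (+0.006242 E, -0.02432 N).
Azimuth = atan2(E, N) = atan2(+0.006242, -0.02432) = 165.6° ≈ 166°.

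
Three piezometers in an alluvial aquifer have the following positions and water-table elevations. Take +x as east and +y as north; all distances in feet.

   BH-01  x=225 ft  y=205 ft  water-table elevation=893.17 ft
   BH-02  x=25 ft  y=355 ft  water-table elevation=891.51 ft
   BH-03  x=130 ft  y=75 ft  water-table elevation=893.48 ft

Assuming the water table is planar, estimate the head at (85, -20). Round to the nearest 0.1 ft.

893.8 ft

Three-point gradient (reference BH-01): Δ to BH-02 = (-200, 150, -1.66), Δ to BH-03 = (-95, -130, +0.31).
∂h/∂x = +0.004206, ∂h/∂y = -0.005458 (det = 40250).
h(85, -20) = 893.17 + (+0.004206)·(-140) + (-0.005458)·(-225) = 893.17 -0.589 +1.228 = 893.809 ft.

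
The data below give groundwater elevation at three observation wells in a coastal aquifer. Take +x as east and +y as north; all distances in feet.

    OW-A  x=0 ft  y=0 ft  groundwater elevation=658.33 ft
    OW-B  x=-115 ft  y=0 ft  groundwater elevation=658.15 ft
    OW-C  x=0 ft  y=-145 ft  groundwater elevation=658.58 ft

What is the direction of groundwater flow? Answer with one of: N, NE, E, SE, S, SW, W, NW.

NW

∂h/∂x = (658.15 − 658.33) / (-115 − 0) = +0.001565
∂h/∂y = (658.58 − 658.33) / (-145 − 0) = -0.001724
Flow = −∇h = (-0.001565 east, +0.001724 north), which points northwest.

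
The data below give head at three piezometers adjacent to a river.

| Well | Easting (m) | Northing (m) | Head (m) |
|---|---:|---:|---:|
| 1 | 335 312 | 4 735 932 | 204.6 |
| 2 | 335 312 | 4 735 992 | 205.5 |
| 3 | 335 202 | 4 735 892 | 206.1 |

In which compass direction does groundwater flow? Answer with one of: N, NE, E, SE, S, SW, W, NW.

Differences from 1: to 2 (Δx, Δy, Δh) = (0, 60, +0.9); to 3 = (-110, -40, +1.5).
Determinant of the coordinate differences = 0·(-40) − (-110)·60 = 6600.
∂h/∂x = [(+0.9)·(-40) − (+1.5)·60] / 6600 = -0.01909
∂h/∂y = [0·(+1.5) − (-110)·(+0.9)] / 6600 = +0.01500
Flow = −∇h = (+0.01909 east, -0.01500 north), which points southeast.

SE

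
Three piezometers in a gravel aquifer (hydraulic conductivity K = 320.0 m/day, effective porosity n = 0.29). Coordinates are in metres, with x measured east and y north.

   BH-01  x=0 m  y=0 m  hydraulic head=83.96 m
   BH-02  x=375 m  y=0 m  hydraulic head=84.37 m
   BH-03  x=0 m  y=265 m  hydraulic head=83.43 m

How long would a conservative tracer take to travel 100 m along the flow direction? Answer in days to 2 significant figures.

40 days

∂h/∂x = (84.37 − 83.96) / (375 − 0) = +0.001093
∂h/∂y = (83.43 − 83.96) / (265 − 0) = -0.002000
|∇h| = √(0.001093² + -0.002000²) = 0.002279
Seepage velocity v = K·i/n = 320.0 × 0.002279 / 0.29 = 2.515 m/day.
t = 100 / 2.515 = 39.76 days.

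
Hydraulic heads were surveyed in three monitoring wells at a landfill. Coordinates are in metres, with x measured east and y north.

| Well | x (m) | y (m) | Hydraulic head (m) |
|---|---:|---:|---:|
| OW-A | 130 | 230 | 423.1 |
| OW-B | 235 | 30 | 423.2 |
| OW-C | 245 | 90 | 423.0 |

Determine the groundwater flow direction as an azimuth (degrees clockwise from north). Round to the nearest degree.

057°

Three-point gradient (reference OW-A): Δ to OW-B = (105, -200, +0.1), Δ to OW-C = (115, -140, -0.1).
∂h/∂x = -0.004096, ∂h/∂y = -0.002651 (det = 8300).
Flow direction (−∇h) has components (+0.004096 E, +0.002651 N).
Azimuth = atan2(E, N) = atan2(+0.004096, +0.002651) = 57.1° ≈ 057°.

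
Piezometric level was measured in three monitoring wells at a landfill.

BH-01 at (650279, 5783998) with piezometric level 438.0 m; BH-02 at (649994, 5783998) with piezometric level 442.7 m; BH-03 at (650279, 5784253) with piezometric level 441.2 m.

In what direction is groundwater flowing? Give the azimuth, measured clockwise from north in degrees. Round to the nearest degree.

∂h/∂x = (442.7 − 438.0) / (649994 − 650279) = -0.01649
∂h/∂y = (441.2 − 438.0) / (5784253 − 5783998) = +0.01255
Flow direction (−∇h) has components (+0.01649 E, -0.01255 N).
Azimuth = atan2(E, N) = atan2(+0.01649, -0.01255) = 127.3° ≈ 127°.

127°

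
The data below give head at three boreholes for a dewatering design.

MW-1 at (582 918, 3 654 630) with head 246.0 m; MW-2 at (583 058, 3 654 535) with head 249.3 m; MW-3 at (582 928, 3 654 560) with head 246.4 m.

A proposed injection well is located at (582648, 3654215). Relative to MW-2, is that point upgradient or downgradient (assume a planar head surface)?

Three-point gradient (reference MW-1): Δ to MW-2 = (140, -95, +3.3), Δ to MW-3 = (10, -70, +0.4).
∂h/∂x = +0.02181, ∂h/∂y = -0.002599 (det = -8850).
Head at (582648, 3654215) = 246.0 + (+0.02181)·(-270) + (-0.002599)·(-415) = 241.19 m.
That is lower than the 249.3 m at MW-2, so the point is downgradient.

downgradient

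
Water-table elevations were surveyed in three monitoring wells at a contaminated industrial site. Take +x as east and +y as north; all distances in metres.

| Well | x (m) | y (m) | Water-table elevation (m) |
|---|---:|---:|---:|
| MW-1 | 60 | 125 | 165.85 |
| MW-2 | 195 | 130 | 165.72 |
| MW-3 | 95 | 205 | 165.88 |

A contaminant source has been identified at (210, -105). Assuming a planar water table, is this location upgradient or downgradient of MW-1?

Three-point gradient (reference MW-1): Δ to MW-2 = (135, 5, -0.13), Δ to MW-3 = (35, 80, +0.03).
∂h/∂x = -0.0009929, ∂h/∂y = +0.0008094 (det = 10625).
Head at (210, -105) = 165.85 + (-0.0009929)·(150) + (+0.0008094)·(-230) = 165.51 m.
That is lower than the 165.85 m at MW-1, so the point is downgradient.

downgradient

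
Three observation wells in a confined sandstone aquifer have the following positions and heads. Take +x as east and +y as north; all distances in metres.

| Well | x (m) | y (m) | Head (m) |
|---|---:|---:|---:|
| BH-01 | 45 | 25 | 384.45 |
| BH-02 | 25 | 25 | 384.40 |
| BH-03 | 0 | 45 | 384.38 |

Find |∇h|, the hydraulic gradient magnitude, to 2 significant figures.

With h = a·x + b·y + c and BH-01 as origin, the differences give:
  (-20)·a + 0·b = -0.05
  (-45)·a + 20·b = -0.07
Eliminate b (×20 and ×0, subtract): -400·a = -1.000 → a = ∂h/∂x = +0.002500
Back-substitute: b = ∂h/∂y = +0.002125.
|∇h| = √(0.002500² + 0.002125²) = 0.003281

0.0033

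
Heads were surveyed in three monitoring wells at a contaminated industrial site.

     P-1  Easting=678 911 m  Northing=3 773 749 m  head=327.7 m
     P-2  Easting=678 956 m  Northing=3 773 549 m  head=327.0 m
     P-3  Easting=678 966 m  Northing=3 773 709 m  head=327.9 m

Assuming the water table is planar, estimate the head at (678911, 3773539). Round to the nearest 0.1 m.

326.6 m

Taking P-1 as reference: P-2−P-1 = (45, -200, -0.7); P-3−P-1 = (55, -40, +0.2).
Solve a·Δx + b·Δy = Δh: det = 45·(-40) − 55·(-200) = 9200.
∂h/∂x = [(-0.7)·(-40) − (+0.2)·(-200)] / 9200 = +0.007391
∂h/∂y = [45·(+0.2) − 55·(-0.7)] / 9200 = +0.005163
h(678911, 3773539) = 327.7 + (+0.007391)·(0) + (+0.005163)·(-210) = 327.7 +0.000 -1.084 = 326.616 m.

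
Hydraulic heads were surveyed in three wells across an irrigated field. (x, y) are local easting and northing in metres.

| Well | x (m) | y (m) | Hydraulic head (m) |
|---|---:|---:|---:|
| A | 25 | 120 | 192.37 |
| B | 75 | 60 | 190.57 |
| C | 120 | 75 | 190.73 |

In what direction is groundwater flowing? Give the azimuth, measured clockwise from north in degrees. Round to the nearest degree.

169°

Taking A as reference: B−A = (50, -60, -1.80); C−A = (95, -45, -1.64).
Determinant of the coordinate differences = 50·(-45) − 95·(-60) = 3450.
∂h/∂x = [(-1.80)·(-45) − (-1.64)·(-60)] / 3450 = -0.005043
∂h/∂y = [50·(-1.64) − 95·(-1.80)] / 3450 = +0.02580
Flow direction (−∇h) has components (+0.005043 E, -0.02580 N).
Azimuth = atan2(E, N) = atan2(+0.005043, -0.02580) = 168.9° ≈ 169°.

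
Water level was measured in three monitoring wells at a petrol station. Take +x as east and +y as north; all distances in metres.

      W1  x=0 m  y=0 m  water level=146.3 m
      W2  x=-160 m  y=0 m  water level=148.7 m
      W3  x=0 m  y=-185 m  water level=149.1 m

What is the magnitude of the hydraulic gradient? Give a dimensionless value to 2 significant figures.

∂h/∂x = (148.7 − 146.3) / (-160 − 0) = -0.01500
∂h/∂y = (149.1 − 146.3) / (-185 − 0) = -0.01514
|∇h| = √(-0.01500² + -0.01514²) = 0.02131

0.021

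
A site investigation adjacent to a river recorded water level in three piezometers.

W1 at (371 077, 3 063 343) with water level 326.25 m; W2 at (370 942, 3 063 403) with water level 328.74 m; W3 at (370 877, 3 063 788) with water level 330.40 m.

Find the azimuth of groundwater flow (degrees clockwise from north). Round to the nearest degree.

With h = a·x + b·y + c and W1 as origin, the differences give:
  (-135)·a + 60·b = +2.49
  (-200)·a + 445·b = +4.15
Eliminate b (×445 and ×60, subtract): -48075·a = 859.050 → a = ∂h/∂x = -0.01787
Back-substitute: b = ∂h/∂y = +0.001295.
Flow direction (−∇h) has components (+0.01787 E, -0.001295 N).
Azimuth = atan2(E, N) = atan2(+0.01787, -0.001295) = 94.1° ≈ 094°.

094°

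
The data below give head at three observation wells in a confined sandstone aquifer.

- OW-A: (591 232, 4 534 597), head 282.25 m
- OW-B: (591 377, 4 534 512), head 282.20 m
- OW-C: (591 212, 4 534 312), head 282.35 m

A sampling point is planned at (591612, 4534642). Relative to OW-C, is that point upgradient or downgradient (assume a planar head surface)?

Three-point gradient (reference OW-A): Δ to OW-B = (145, -85, -0.05), Δ to OW-C = (-20, -285, +0.10).
∂h/∂x = -0.0005288, ∂h/∂y = -0.0003138 (det = -43025).
Head at (591612, 4534642) = 282.25 + (-0.0005288)·(380) + (-0.0003138)·(45) = 282.03 m.
That is lower than the 282.35 m at OW-C, so the point is downgradient.

downgradient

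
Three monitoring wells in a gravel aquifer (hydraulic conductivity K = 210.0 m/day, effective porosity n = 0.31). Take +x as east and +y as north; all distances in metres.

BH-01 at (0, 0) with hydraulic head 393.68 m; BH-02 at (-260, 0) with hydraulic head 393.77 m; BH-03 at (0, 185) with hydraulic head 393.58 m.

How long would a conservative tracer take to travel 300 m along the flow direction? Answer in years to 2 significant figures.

1.9 years

∂h/∂x = (393.77 − 393.68) / (-260 − 0) = -0.0003462
∂h/∂y = (393.58 − 393.68) / (185 − 0) = -0.0005405
|∇h| = √(-0.0003462² + -0.0005405²) = 0.0006419
Seepage velocity v = K·i/n = 210.0 × 0.0006419 / 0.31 = 0.4348 m/day.
t = 300 / 0.4348 = 690 days = 1.89 years.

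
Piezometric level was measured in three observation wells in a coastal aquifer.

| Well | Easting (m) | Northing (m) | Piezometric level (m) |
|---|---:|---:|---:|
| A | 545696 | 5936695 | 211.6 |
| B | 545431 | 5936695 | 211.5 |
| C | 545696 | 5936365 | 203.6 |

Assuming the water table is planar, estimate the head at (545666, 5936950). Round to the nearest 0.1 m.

∂h/∂x = (211.5 − 211.6) / (545431 − 545696) = +0.0003774
∂h/∂y = (203.6 − 211.6) / (5936365 − 5936695) = +0.02424
h(545666, 5936950) = 211.6 + (+0.0003774)·(-30) + (+0.02424)·(255) = 211.6 -0.011 +6.182 = 217.770 m.

217.8 m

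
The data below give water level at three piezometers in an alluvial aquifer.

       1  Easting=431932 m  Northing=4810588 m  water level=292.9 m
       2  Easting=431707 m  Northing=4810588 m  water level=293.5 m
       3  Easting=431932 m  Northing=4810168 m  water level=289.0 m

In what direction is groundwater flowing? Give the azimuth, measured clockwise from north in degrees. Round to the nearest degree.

∂h/∂x = (293.5 − 292.9) / (431707 − 431932) = -0.002667
∂h/∂y = (289.0 − 292.9) / (4810168 − 4810588) = +0.009286
Flow direction (−∇h) has components (+0.002667 E, -0.009286 N).
Azimuth = atan2(E, N) = atan2(+0.002667, -0.009286) = 164.0° ≈ 164°.

164°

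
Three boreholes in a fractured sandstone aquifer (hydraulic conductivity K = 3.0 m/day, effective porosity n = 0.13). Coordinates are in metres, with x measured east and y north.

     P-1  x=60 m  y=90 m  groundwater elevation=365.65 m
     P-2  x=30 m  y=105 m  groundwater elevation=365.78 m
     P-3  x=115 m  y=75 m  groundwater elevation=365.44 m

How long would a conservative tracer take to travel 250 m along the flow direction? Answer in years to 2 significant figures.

7.6 years

Taking P-1 as reference: P-2−P-1 = (-30, 15, +0.13); P-3−P-1 = (55, -15, -0.21).
Determinant of the coordinate differences = (-30)·(-15) − 55·15 = -375.
∂h/∂x = [(+0.13)·(-15) − (-0.21)·15] / -375 = -0.003200
∂h/∂y = [(-30)·(-0.21) − 55·(+0.13)] / -375 = +0.002267
|∇h| = √(-0.003200² + 0.002267²) = 0.003922
Seepage velocity v = K·i/n = 3.0 × 0.003922 / 0.13 = 0.09051 m/day.
t = 250 / 0.09051 = 2762 days = 7.56 years.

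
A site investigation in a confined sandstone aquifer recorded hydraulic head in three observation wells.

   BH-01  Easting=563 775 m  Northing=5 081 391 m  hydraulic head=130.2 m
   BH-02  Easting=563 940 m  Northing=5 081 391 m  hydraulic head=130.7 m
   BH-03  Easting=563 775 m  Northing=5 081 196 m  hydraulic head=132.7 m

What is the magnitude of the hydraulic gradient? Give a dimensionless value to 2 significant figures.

∂h/∂x = (130.7 − 130.2) / (563940 − 563775) = +0.003030
∂h/∂y = (132.7 − 130.2) / (5081196 − 5081391) = -0.01282
|∇h| = √(0.003030² + -0.01282²) = 0.01317

0.013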